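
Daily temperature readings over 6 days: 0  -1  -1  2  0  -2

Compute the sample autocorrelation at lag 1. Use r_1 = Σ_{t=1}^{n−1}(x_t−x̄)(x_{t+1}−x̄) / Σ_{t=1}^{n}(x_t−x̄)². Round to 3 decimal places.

Mean x̄ = (0 − 1 − 1 + 2 + 0 − 2)/6 = -0.3333
Deviations from mean: 0.3333, -0.6667, -0.6667, 2.3333, 0.3333, -1.6667
Σ(x_t−x̄)(x_{t+1}−x̄) = (-0.2222) + (0.4444) + (-1.5556) + (0.7778) + (-0.5556) = -1.1111
Denominator Σ(x_t−x̄)² = 9.3333
r_1 = -1.1111 / 9.3333 = -0.119

-0.119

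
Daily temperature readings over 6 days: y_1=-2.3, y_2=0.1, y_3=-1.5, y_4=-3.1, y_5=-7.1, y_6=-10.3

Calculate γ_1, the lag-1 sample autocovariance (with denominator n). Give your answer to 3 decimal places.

Mean ȳ = (-2.3 + 0.1 − 1.5 − 3.1 − 7.1 − 10.3)/6 = -4.0333
Deviations: 1.7333, 4.1333, 2.5333, 0.9333, -3.0667, -6.2667
Σ_{t=1}^{5}(y_t−ȳ)(y_{t+1}−ȳ) = 36.3556
γ_1 = 36.3556 / 6 = 6.059

6.059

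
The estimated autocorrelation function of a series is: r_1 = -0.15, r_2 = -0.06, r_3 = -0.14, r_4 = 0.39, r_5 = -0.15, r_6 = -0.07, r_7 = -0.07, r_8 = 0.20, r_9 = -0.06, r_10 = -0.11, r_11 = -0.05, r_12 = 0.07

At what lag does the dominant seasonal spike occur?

4

The largest autocorrelation is r_4 = 0.39, with a weaker echo at lag 8 (0.20); the remaining lags stay at or below 0.07.
The dominant spike at lag 4 indicates a seasonal period of 4.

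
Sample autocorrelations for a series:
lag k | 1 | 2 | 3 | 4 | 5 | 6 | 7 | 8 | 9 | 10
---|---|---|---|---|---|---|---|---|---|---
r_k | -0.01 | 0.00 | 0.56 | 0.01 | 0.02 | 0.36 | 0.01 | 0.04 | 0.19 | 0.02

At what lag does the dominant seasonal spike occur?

The largest autocorrelation is r_3 = 0.56, with weaker echoes at lags 6 (0.36) and 9 (0.19); the remaining lags stay at or below 0.04.
The dominant spike at lag 3 indicates a seasonal period of 3.

3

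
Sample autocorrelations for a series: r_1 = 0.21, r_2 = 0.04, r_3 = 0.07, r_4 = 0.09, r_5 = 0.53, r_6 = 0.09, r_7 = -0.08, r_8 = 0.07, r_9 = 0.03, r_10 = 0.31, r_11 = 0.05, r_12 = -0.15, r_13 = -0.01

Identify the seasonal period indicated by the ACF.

5

The largest autocorrelation is r_5 = 0.53, with a weaker echo at lag 10 (0.31); the remaining lags stay at or below 0.21. The elevated value at lag 1 (0.21), dropping to 0.04 at lag 2, reflects decaying short-term dependence rather than seasonality.
The dominant spike at lag 5 indicates a seasonal period of 5.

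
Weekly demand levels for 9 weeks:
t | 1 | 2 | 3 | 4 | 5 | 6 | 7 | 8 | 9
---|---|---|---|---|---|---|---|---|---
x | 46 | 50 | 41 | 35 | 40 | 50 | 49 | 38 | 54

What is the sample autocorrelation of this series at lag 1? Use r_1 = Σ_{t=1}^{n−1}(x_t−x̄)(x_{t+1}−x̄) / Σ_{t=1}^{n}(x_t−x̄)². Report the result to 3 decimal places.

Mean x̄ = (46 + 50 + 41 + 35 + 40 + 50 + 49 + 38 + 54)/9 = 44.7778
Numerator Σ_{t=1}^{8}(x_t−x̄)(x_{t+1}−x̄) = -23.7160
Denominator Σ(x_t−x̄)² = 337.5556
r_1 = -23.7160 / 337.5556 = -0.070

-0.070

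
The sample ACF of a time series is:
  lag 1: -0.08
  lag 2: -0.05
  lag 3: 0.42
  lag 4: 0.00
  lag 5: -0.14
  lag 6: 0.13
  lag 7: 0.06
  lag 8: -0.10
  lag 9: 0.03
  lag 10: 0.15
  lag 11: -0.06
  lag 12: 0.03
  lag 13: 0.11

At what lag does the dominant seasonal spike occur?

The largest autocorrelation is r_3 = 0.42; the remaining lags stay at or below 0.15.
The dominant spike at lag 3 indicates a seasonal period of 3.

3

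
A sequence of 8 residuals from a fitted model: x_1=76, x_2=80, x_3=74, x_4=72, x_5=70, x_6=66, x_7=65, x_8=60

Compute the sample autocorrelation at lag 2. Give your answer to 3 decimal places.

0.253

Mean x̄ = (76 + 80 + 74 + 72 + 70 + 66 + 65 + 60)/8 = 70.3750
Deviations from mean: 5.6250, 9.6250, 3.6250, 1.6250, -0.3750, -4.3750, -5.3750, -10.3750
Σ(x_t−x̄)(x_{t+2}−x̄) = (20.3906) + (15.6406) + (-1.3594) + (-7.1094) + (2.0156) + (45.3906) = 74.9688
Denominator Σ(x_t−x̄)² = 295.8750
r_2 = 74.9688 / 295.8750 = 0.253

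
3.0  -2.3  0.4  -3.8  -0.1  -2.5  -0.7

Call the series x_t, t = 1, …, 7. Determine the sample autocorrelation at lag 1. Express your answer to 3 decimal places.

Mean x̄ = (3.0 − 2.3 + 0.4 − 3.8 − 0.1 − 2.5 − 0.7)/7 = -0.8571
Deviations from mean: 3.8571, -1.4429, 1.2571, -2.9429, 0.7571, -1.6429, 0.1571
Numerator Σ_{t=1}^{6}(x_t−x̄)(x_{t+1}−x̄) = -14.8090
Denominator Σ(x_t−x̄)² = 30.4971
r_1 = -14.8090 / 30.4971 = -0.486

-0.486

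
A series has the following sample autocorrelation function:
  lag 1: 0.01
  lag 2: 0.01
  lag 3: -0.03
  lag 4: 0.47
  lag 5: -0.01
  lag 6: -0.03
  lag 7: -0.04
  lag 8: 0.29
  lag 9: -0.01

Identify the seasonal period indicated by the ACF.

The largest autocorrelation is r_4 = 0.47, with a weaker echo at lag 8 (0.29); the remaining lags stay at or below 0.01.
The dominant spike at lag 4 indicates a seasonal period of 4.

4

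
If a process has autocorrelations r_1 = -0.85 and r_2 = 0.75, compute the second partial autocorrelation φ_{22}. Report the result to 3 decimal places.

0.099

φ_{22} = (r_2 − r_1²) / (1 − r_1²)
r_1² = (-0.85)² = 0.7225
Numerator = 0.75 − 0.7225 = 0.0275; denominator = 1 − 0.7225 = 0.2775
φ_{22} = 0.0275 / 0.2775 = 0.099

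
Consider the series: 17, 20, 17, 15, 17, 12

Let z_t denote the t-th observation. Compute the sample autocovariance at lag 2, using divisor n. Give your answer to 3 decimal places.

Mean z̄ = (17 + 20 + 17 + 15 + 17 + 12)/6 = 16.3333
Deviations: 0.6667, 3.6667, 0.6667, -1.3333, 0.6667, -4.3333
Σ_{t=1}^{4}(z_t−z̄)(z_{t+2}−z̄) = 1.7778
γ_2 = 1.7778 / 6 = 0.296

0.296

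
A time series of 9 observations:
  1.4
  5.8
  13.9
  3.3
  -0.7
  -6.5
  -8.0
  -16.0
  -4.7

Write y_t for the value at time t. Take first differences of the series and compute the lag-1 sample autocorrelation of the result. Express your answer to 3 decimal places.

First differences Δy: 4.4, 8.1, -10.6, -4.0, -5.8, -1.5, -8.0, 11.3
Mean of differences = -0.7625
Numerator Σ(Δy_t−Δȳ)(Δy_{t+1}−Δȳ) = -71.5239
Denominator Σ(Δy_t−Δȳ)² = 436.2588
r_1(Δy) = -71.5239 / 436.2588 = -0.164

-0.164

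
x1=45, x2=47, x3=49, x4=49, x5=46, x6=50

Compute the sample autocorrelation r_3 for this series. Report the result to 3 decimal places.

0.034

Mean x̄ = (45 + 47 + 49 + 49 + 46 + 50)/6 = 47.6667
Deviations from mean: -2.6667, -0.6667, 1.3333, 1.3333, -1.6667, 2.3333
Σ(x_t−x̄)(x_{t+3}−x̄) = (-3.5556) + (1.1111) + (3.1111) = 0.6667
Denominator Σ(x_t−x̄)² = 19.3333
r_3 = 0.6667 / 19.3333 = 0.034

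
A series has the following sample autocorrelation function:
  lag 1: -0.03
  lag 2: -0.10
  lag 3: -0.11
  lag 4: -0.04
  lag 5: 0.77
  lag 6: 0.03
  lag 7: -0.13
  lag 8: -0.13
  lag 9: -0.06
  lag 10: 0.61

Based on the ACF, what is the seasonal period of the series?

The largest autocorrelation is r_5 = 0.77, with a weaker echo at lag 10 (0.61); the remaining lags stay at or below 0.03.
The dominant spike at lag 5 indicates a seasonal period of 5.

5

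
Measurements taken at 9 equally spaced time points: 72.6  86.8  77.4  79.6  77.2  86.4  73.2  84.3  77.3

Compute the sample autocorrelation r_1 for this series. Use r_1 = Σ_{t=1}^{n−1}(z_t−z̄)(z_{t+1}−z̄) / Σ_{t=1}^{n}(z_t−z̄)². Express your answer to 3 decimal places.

Mean z̄ = (72.6 + 86.8 + 77.4 + 79.6 + 77.2 + 86.4 + 73.2 + 84.3 + 77.3)/9 = 79.4222
Numerator Σ_{t=1}^{8}(z_t−z̄)(z_{t+1}−z̄) = -165.6327
Denominator Σ(z_t−z̄)² = 225.7356
r_1 = -165.6327 / 225.7356 = -0.734

-0.734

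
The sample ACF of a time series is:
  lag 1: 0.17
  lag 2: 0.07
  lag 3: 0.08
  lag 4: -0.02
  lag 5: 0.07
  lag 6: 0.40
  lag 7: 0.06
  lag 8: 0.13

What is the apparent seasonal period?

The largest autocorrelation is r_6 = 0.40; the remaining lags stay at or below 0.17.
The dominant spike at lag 6 indicates a seasonal period of 6.

6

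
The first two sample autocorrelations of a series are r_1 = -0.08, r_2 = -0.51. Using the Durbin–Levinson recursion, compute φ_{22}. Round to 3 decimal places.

-0.520

φ_{22} = (r_2 − r_1²) / (1 − r_1²)
r_1² = (-0.08)² = 0.0064
Numerator = -0.51 − 0.0064 = -0.5164; denominator = 1 − 0.0064 = 0.9936
φ_{22} = -0.5164 / 0.9936 = -0.520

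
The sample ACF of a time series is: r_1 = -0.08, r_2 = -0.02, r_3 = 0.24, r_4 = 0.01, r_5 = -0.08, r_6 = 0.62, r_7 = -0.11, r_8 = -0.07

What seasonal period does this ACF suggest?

6

The largest autocorrelation is r_6 = 0.62; the remaining lags stay at or below 0.24.
The dominant spike at lag 6 indicates a seasonal period of 6.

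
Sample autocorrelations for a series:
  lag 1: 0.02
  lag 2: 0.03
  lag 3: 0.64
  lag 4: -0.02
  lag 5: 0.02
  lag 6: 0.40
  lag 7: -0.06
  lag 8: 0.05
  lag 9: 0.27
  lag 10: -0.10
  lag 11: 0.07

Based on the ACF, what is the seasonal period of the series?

The largest autocorrelation is r_3 = 0.64, with weaker echoes at lags 6 (0.40) and 9 (0.27); the remaining lags stay at or below 0.07.
The dominant spike at lag 3 indicates a seasonal period of 3.

3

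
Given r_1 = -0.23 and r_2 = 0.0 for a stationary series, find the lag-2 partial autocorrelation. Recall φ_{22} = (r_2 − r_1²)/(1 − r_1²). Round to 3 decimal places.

φ_{22} = (r_2 − r_1²) / (1 − r_1²)
r_1² = (-0.23)² = 0.0529
Numerator = 0.0 − 0.0529 = -0.0529; denominator = 1 − 0.0529 = 0.9471
φ_{22} = -0.0529 / 0.9471 = -0.056

-0.056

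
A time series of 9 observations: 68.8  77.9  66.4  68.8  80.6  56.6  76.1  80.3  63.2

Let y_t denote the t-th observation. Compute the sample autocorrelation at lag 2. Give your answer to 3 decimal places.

Mean ȳ = (68.8 + 77.9 + 66.4 + 68.8 + 80.6 + 56.6 + 76.1 + 80.3 + 63.2)/9 = 70.9667
Numerator Σ_{t=1}^{7}(y_t−ȳ)(y_{t+2}−ȳ) = -142.4989
Denominator Σ(y_t−ȳ)² = 551.3000
r_2 = -142.4989 / 551.3000 = -0.258

-0.258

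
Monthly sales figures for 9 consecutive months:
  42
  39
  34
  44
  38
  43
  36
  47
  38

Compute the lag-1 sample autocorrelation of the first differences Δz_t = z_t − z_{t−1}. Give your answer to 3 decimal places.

First differences Δz: -3, -5, 10, -6, 5, -7, 11, -9
Mean of differences = -0.5000
Numerator Σ(Δz_t−Δz̄)(Δz_{t+1}−Δz̄) = -332.2500
Denominator Σ(Δz_t−Δz̄)² = 444.0000
r_1(Δz) = -332.2500 / 444.0000 = -0.748

-0.748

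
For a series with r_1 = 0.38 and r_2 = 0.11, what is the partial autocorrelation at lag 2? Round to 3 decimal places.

φ_{22} = (r_2 − r_1²) / (1 − r_1²)
r_1² = (0.38)² = 0.1444
Numerator = 0.11 − 0.1444 = -0.0344; denominator = 1 − 0.1444 = 0.8556
φ_{22} = -0.0344 / 0.8556 = -0.040

-0.040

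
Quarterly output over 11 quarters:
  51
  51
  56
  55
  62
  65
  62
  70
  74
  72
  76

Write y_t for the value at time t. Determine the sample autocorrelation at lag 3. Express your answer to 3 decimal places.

0.241

Mean ȳ = (51 + 51 + 56 + 55 + 62 + 65 + 62 + 70 + 74 + 72 + 76)/11 = 63.0909
Numerator Σ_{t=1}^{8}(y_t−ȳ)(y_{t+3}−ȳ) = 199.0661
Denominator Σ(y_t−ȳ)² = 826.9091
r_3 = 199.0661 / 826.9091 = 0.241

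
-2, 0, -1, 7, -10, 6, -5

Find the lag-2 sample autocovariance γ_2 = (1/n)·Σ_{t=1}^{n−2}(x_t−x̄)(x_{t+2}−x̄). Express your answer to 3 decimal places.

Mean x̄ = (-2 + 0 − 1 + 7 − 10 + 6 − 5)/7 = -0.7143
Σ_{t=1}^{5}(x_t−x̄)(x_{t+2}−x̄) = 100.1224
γ_2 = 100.1224 / 7 = 14.303

14.303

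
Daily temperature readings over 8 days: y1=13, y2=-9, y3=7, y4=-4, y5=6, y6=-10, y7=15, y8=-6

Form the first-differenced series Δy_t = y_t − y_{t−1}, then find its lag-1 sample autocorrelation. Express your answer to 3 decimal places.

First differences Δy: -22, 16, -11, 10, -16, 25, -21
Mean of differences = -2.7143
Numerator Σ(Δy_t−Δȳ)(Δy_{t+1}−Δȳ) = -1665.2245
Denominator Σ(Δy_t−Δȳ)² = 2231.4286
r_1(Δy) = -1665.2245 / 2231.4286 = -0.746

-0.746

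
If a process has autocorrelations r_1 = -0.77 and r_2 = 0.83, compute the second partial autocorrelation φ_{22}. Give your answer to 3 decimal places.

0.582

φ_{22} = (r_2 − r_1²) / (1 − r_1²)
r_1² = (-0.77)² = 0.5929
Numerator = 0.83 − 0.5929 = 0.2371; denominator = 1 − 0.5929 = 0.4071
φ_{22} = 0.2371 / 0.4071 = 0.582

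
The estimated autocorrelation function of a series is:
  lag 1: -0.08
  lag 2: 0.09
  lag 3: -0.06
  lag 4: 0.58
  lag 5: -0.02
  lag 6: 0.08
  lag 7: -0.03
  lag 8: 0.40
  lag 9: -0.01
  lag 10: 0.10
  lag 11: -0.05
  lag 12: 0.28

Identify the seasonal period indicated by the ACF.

The largest autocorrelation is r_4 = 0.58, with weaker echoes at lags 8 (0.40) and 12 (0.28); the remaining lags stay at or below 0.10.
The dominant spike at lag 4 indicates a seasonal period of 4.

4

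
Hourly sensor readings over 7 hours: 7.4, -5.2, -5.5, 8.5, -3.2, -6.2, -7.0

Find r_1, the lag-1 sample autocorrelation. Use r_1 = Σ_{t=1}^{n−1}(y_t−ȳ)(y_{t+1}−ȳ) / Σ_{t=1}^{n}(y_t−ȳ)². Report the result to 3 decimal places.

Mean ȳ = (7.4 − 5.2 − 5.5 + 8.5 − 3.2 − 6.2 − 7.0)/7 = -1.6000
Σ(y_t−ȳ)(y_{t+1}−ȳ) = (-32.4000) + (14.0400) + (-39.3900) + (-16.1600) + (7.3600) + (24.8400) = -41.7100
Denominator Σ(y_t−ȳ)² = 264.0600
r_1 = -41.7100 / 264.0600 = -0.158

-0.158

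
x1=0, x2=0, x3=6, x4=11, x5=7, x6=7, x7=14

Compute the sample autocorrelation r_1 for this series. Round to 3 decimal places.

Mean x̄ = (0 + 0 + 6 + 11 + 7 + 7 + 14)/7 = 6.4286
Σ(x_t−x̄)(x_{t+1}−x̄) = (41.3265) + (2.7551) + (-1.9592) + (2.6122) + (0.3265) + (4.3265) = 49.3878
Denominator Σ(x_t−x̄)² = 161.7143
r_1 = 49.3878 / 161.7143 = 0.305

0.305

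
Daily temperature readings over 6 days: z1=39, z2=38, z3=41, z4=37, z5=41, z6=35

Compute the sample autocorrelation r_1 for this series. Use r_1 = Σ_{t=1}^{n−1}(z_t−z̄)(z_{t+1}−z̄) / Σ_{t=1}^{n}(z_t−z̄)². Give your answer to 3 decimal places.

-0.645

Mean z̄ = (39 + 38 + 41 + 37 + 41 + 35)/6 = 38.5000
Deviations from mean: 0.5000, -0.5000, 2.5000, -1.5000, 2.5000, -3.5000
Σ(z_t−z̄)(z_{t+1}−z̄) = (-0.2500) + (-1.2500) + (-3.7500) + (-3.7500) + (-8.7500) = -17.7500
Denominator Σ(z_t−z̄)² = 27.5000
r_1 = -17.7500 / 27.5000 = -0.645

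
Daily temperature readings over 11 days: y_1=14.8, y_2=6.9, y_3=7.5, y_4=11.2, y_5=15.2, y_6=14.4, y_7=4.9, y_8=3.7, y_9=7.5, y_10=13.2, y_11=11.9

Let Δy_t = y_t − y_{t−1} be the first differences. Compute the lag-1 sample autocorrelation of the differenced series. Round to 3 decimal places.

0.170

First differences Δy: -7.9, 0.6, 3.7, 4.0, -0.8, -9.5, -1.2, 3.8, 5.7, -1.3
Mean of differences = -0.2900
Numerator Σ(Δy_t−Δȳ)(Δy_{t+1}−Δȳ) = 39.5129
Denominator Σ(Δy_t−Δȳ)² = 232.5690
r_1(Δy) = 39.5129 / 232.5690 = 0.170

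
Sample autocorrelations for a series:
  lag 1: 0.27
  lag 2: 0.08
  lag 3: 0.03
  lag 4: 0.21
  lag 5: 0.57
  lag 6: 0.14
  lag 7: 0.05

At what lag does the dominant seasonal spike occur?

5

The largest autocorrelation is r_5 = 0.57; the remaining lags stay at or below 0.27. The elevated value at lag 1 (0.27), dropping to 0.08 at lag 2, reflects decaying short-term dependence rather than seasonality.
The dominant spike at lag 5 indicates a seasonal period of 5.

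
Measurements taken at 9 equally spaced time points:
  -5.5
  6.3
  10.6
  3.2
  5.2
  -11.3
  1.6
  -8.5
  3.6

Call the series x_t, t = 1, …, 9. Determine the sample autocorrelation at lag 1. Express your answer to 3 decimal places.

Mean x̄ = (-5.5 + 6.3 + 10.6 + 3.2 + 5.2 − 11.3 + 1.6 − 8.5 + 3.6)/9 = 0.5778
Numerator Σ_{t=1}^{8}(x_t−x̄)(x_{t+1}−x̄) = -42.7860
Denominator Σ(x_t−x̄)² = 432.0356
r_1 = -42.7860 / 432.0356 = -0.099

-0.099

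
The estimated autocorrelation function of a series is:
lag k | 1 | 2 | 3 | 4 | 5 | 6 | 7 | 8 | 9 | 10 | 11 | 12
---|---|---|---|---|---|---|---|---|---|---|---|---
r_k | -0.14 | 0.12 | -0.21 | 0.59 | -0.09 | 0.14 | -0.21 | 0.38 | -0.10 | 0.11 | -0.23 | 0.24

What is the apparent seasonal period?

4

The largest autocorrelation is r_4 = 0.59, with weaker echoes at lags 8 (0.38) and 12 (0.24); the remaining lags stay at or below 0.14.
The dominant spike at lag 4 indicates a seasonal period of 4.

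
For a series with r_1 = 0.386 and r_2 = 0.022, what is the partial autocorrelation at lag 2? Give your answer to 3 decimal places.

φ_{22} = (r_2 − r_1²) / (1 − r_1²)
r_1² = (0.386)² = 0.148996
Numerator = 0.022 − 0.1490 = -0.1270; denominator = 1 − 0.1490 = 0.8510
φ_{22} = -0.1270 / 0.8510 = -0.149

-0.149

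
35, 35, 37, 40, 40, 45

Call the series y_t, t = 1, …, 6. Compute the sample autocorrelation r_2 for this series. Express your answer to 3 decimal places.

0.102

Mean ȳ = (35 + 35 + 37 + 40 + 40 + 45)/6 = 38.6667
Numerator Σ_{t=1}^{4}(y_t−ȳ)(y_{t+2}−ȳ) = 7.4444
Denominator Σ(y_t−ȳ)² = 73.3333
r_2 = 7.4444 / 73.3333 = 0.102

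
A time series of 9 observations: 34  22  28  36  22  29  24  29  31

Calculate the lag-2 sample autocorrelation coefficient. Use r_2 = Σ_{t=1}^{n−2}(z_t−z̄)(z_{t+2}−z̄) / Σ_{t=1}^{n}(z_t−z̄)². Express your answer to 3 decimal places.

-0.136

Mean z̄ = (34 + 22 + 28 + 36 + 22 + 29 + 24 + 29 + 31)/9 = 28.3333
Σ(z_t−z̄)(z_{t+2}−z̄) = (-1.8889) + (-48.5556) + (2.1111) + (5.1111) + (27.4444) + (0.4444) + (-11.5556) = -26.8889
Denominator Σ(z_t−z̄)² = 198.0000
r_2 = -26.8889 / 198.0000 = -0.136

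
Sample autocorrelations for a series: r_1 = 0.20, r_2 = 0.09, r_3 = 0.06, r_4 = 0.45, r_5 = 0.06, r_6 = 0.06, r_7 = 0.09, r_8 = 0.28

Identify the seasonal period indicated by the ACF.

4

The largest autocorrelation is r_4 = 0.45, with a weaker echo at lag 8 (0.28); the remaining lags stay at or below 0.20. The elevated value at lag 1 (0.20), dropping to 0.09 at lag 2, reflects decaying short-term dependence rather than seasonality.
The dominant spike at lag 4 indicates a seasonal period of 4.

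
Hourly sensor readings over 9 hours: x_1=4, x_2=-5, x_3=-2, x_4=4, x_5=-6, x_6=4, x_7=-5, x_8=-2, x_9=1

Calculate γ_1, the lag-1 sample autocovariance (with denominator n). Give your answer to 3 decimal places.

-9.771

Mean x̄ = (4 − 5 − 2 + 4 − 6 + 4 − 5 − 2 + 1)/9 = -0.7778
Σ_{t=1}^{8}(x_t−x̄)(x_{t+1}−x̄) = -87.9383
γ_1 = -87.9383 / 9 = -9.771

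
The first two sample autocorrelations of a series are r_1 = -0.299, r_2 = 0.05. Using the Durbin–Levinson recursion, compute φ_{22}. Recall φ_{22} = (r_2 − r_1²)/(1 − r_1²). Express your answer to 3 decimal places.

φ_{22} = (r_2 − r_1²) / (1 − r_1²)
r_1² = (-0.299)² = 0.089401
Numerator = 0.05 − 0.0894 = -0.0394; denominator = 1 − 0.0894 = 0.9106
φ_{22} = -0.0394 / 0.9106 = -0.043

-0.043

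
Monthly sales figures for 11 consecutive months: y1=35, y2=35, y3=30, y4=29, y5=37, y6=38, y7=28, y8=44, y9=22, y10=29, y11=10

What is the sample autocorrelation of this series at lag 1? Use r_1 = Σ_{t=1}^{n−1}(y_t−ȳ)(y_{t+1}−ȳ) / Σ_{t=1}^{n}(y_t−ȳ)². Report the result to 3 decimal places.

Mean ȳ = (35 + 35 + 30 + 29 + 37 + 38 + 28 + 44 + 22 + 29 + 10)/11 = 30.6364
Numerator Σ_{t=1}^{10}(y_t−ȳ)(y_{t+1}−ȳ) = -68.4050
Denominator Σ(y_t−ȳ)² = 824.5455
r_1 = -68.4050 / 824.5455 = -0.083

-0.083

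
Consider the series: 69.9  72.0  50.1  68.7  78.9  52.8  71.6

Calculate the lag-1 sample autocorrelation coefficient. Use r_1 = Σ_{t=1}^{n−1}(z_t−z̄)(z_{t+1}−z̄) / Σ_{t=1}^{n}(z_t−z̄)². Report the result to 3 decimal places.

Mean z̄ = (69.9 + 72.0 + 50.1 + 68.7 + 78.9 + 52.8 + 71.6)/7 = 66.2857
Numerator Σ_{t=1}^{6}(z_t−z̄)(z_{t+1}−z̄) = -322.2388
Denominator Σ(z_t−z̄)² = 682.7486
r_1 = -322.2388 / 682.7486 = -0.472

-0.472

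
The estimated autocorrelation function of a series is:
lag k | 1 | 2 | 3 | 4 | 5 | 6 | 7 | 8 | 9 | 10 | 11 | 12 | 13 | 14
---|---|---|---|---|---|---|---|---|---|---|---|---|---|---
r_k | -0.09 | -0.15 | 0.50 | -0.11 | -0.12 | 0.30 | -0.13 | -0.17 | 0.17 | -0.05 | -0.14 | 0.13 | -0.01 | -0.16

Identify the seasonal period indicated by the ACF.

The largest autocorrelation is r_3 = 0.50, with weaker echoes at lags 6 (0.30) and 9 (0.17); the remaining lags stay at or below 0.13.
The dominant spike at lag 3 indicates a seasonal period of 3.

3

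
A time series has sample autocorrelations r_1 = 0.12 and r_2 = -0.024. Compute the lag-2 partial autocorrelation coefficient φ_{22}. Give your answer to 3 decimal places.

-0.039

φ_{22} = (r_2 − r_1²) / (1 − r_1²)
r_1² = (0.12)² = 0.0144
Numerator = -0.024 − 0.0144 = -0.0384; denominator = 1 − 0.0144 = 0.9856
φ_{22} = -0.0384 / 0.9856 = -0.039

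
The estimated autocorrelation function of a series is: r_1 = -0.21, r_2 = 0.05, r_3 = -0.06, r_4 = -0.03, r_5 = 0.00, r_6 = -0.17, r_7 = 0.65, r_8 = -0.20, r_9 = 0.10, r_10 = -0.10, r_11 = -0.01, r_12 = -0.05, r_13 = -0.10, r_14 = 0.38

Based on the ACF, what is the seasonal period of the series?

7

The largest autocorrelation is r_7 = 0.65, with a weaker echo at lag 14 (0.38); the remaining lags stay at or below 0.10.
The dominant spike at lag 7 indicates a seasonal period of 7.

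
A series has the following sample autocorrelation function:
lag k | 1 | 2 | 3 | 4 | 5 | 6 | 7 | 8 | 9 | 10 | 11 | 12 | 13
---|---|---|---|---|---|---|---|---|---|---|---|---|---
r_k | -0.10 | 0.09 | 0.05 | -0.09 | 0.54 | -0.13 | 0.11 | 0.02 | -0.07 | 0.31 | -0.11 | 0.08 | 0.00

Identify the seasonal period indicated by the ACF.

5

The largest autocorrelation is r_5 = 0.54, with a weaker echo at lag 10 (0.31); the remaining lags stay at or below 0.11.
The dominant spike at lag 5 indicates a seasonal period of 5.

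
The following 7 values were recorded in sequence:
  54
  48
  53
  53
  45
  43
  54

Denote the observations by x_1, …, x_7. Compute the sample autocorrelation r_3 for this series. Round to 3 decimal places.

0.102

Mean x̄ = (54 + 48 + 53 + 53 + 45 + 43 + 54)/7 = 50.0000
Numerator Σ_{t=1}^{4}(x_t−x̄)(x_{t+3}−x̄) = 13.0000
Denominator Σ(x_t−x̄)² = 128.0000
r_3 = 13.0000 / 128.0000 = 0.102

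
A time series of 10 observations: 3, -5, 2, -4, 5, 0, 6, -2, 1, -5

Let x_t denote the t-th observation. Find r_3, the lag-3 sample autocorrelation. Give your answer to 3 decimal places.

Mean x̄ = (3 − 5 + 2 − 4 + 5 + 0 + 6 − 2 + 1 − 5)/10 = 0.1000
Σ(x_t−x̄)(x_{t+3}−x̄) = (-11.8900) + (-24.9900) + (-0.1900) + (-24.1900) + (-10.2900) + (-0.0900) + (-30.0900) = -101.7300
Denominator Σ(x_t−x̄)² = 144.9000
r_3 = -101.7300 / 144.9000 = -0.702

-0.702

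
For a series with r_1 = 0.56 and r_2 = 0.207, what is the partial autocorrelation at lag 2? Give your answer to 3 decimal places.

φ_{22} = (r_2 − r_1²) / (1 − r_1²)
r_1² = (0.56)² = 0.3136
Numerator = 0.207 − 0.3136 = -0.1066; denominator = 1 − 0.3136 = 0.6864
φ_{22} = -0.1066 / 0.6864 = -0.155

-0.155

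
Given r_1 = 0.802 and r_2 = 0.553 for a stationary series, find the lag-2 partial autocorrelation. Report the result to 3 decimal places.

-0.253

φ_{22} = (r_2 − r_1²) / (1 − r_1²)
r_1² = (0.802)² = 0.643204
Numerator = 0.553 − 0.6432 = -0.0902; denominator = 1 − 0.6432 = 0.3568
φ_{22} = -0.0902 / 0.3568 = -0.253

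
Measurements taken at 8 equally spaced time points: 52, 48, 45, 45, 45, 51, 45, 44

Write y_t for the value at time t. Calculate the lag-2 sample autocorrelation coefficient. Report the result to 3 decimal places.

-0.363

Mean ȳ = (52 + 48 + 45 + 45 + 45 + 51 + 45 + 44)/8 = 46.8750
Deviations from mean: 5.1250, 1.1250, -1.8750, -1.8750, -1.8750, 4.1250, -1.8750, -2.8750
Σ(y_t−ȳ)(y_{t+2}−ȳ) = (-9.6094) + (-2.1094) + (3.5156) + (-7.7344) + (3.5156) + (-11.8594) = -24.2813
Denominator Σ(y_t−ȳ)² = 66.8750
r_2 = -24.2813 / 66.8750 = -0.363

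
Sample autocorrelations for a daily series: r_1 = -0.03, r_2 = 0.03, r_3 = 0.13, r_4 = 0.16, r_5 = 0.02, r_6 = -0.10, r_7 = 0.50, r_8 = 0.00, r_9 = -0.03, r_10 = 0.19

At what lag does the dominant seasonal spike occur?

7

The largest autocorrelation is r_7 = 0.50; the remaining lags stay at or below 0.19.
The dominant spike at lag 7 indicates a seasonal period of 7.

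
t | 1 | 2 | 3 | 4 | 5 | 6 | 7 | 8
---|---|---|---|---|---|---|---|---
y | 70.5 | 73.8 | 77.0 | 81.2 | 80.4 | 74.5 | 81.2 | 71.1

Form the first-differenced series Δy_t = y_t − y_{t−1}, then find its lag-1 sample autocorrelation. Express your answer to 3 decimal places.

-0.373

First differences Δy: 3.3, 3.2, 4.2, -0.8, -5.9, 6.7, -10.1
Mean of differences = 0.0857
Numerator Σ(Δy_t−Δȳ)(Δy_{t+1}−Δȳ) = -82.4816
Denominator Σ(Δy_t−Δȳ)² = 221.0686
r_1(Δy) = -82.4816 / 221.0686 = -0.373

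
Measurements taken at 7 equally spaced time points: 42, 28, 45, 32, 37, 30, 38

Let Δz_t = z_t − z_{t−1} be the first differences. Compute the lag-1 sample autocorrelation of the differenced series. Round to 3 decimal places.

-0.778

First differences Δz: -14, 17, -13, 5, -7, 8
Mean of differences = -0.6667
Numerator Σ(Δz_t−Δz̄)(Δz_{t+1}−Δz̄) = -614.1111
Denominator Σ(Δz_t−Δz̄)² = 789.3333
r_1(Δz) = -614.1111 / 789.3333 = -0.778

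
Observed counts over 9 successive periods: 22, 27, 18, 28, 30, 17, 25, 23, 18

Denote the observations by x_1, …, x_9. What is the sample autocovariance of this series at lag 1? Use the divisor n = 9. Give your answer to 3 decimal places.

Mean x̄ = (22 + 27 + 18 + 28 + 30 + 17 + 25 + 23 + 18)/9 = 23.1111
Σ_{t=1}^{8}(x_t−x̄)(x_{t+1}−x̄) = -68.7901
γ_1 = -68.7901 / 9 = -7.643

-7.643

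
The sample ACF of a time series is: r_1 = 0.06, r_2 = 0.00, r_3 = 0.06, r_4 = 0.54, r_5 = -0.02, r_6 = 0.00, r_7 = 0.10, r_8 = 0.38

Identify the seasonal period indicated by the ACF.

4

The largest autocorrelation is r_4 = 0.54, with a weaker echo at lag 8 (0.38); the remaining lags stay at or below 0.10.
The dominant spike at lag 4 indicates a seasonal period of 4.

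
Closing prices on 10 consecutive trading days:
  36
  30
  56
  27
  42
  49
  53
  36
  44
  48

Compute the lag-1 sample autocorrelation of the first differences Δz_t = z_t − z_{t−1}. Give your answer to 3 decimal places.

-0.640

First differences Δz: -6, 26, -29, 15, 7, 4, -17, 8, 4
Mean of differences = 1.3333
Numerator Σ(Δz_t−Δz̄)(Δz_{t+1}−Δz̄) = -1404.4444
Denominator Σ(Δz_t−Δz̄)² = 2196.0000
r_1(Δz) = -1404.4444 / 2196.0000 = -0.640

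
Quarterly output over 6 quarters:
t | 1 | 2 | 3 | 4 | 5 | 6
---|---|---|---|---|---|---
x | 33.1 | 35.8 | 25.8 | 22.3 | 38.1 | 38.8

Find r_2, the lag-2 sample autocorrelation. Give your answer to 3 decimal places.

-0.617

Mean x̄ = (33.1 + 35.8 + 25.8 + 22.3 + 38.1 + 38.8)/6 = 32.3167
Numerator Σ_{t=1}^{4}(x_t−x̄)(x_{t+2}−x̄) = -142.6256
Denominator Σ(x_t−x̄)² = 231.0283
r_2 = -142.6256 / 231.0283 = -0.617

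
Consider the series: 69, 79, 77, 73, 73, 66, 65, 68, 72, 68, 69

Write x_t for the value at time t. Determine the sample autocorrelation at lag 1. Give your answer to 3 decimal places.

0.441

Mean x̄ = (69 + 79 + 77 + 73 + 73 + 66 + 65 + 68 + 72 + 68 + 69)/11 = 70.8182
Numerator Σ_{t=1}^{10}(x_t−x̄)(x_{t+1}−x̄) = 86.3306
Denominator Σ(x_t−x̄)² = 195.6364
r_1 = 86.3306 / 195.6364 = 0.441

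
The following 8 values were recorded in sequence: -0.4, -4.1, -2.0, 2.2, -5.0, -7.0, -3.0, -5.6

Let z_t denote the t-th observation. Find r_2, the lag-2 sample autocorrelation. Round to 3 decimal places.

-0.248

Mean z̄ = (-0.4 − 4.1 − 2.0 + 2.2 − 5.0 − 7.0 − 3.0 − 5.6)/8 = -3.1125
Deviations from mean: 2.7125, -0.9875, 1.1125, 5.3125, -1.8875, -3.8875, 0.1125, -2.4875
Σ(z_t−z̄)(z_{t+2}−z̄) = (3.0177) + (-5.2461) + (-2.0998) + (-20.6523) + (-0.2123) + (9.6702) = -15.5228
Denominator Σ(z_t−z̄)² = 62.6688
r_2 = -15.5228 / 62.6688 = -0.248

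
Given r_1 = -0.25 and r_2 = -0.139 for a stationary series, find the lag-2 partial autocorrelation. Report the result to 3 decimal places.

-0.215

φ_{22} = (r_2 − r_1²) / (1 − r_1²)
r_1² = (-0.25)² = 0.0625
Numerator = -0.139 − 0.0625 = -0.2015; denominator = 1 − 0.0625 = 0.9375
φ_{22} = -0.2015 / 0.9375 = -0.215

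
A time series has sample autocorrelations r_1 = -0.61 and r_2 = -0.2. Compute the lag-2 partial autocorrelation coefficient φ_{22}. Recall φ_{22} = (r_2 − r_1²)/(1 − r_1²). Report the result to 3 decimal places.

φ_{22} = (r_2 − r_1²) / (1 − r_1²)
r_1² = (-0.61)² = 0.3721
Numerator = -0.2 − 0.3721 = -0.5721; denominator = 1 − 0.3721 = 0.6279
φ_{22} = -0.5721 / 0.6279 = -0.911

-0.911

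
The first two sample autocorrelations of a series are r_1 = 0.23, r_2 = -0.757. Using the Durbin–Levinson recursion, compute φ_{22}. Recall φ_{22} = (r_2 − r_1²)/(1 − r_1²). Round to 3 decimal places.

φ_{22} = (r_2 − r_1²) / (1 − r_1²)
r_1² = (0.23)² = 0.0529
Numerator = -0.757 − 0.0529 = -0.8099; denominator = 1 − 0.0529 = 0.9471
φ_{22} = -0.8099 / 0.9471 = -0.855

-0.855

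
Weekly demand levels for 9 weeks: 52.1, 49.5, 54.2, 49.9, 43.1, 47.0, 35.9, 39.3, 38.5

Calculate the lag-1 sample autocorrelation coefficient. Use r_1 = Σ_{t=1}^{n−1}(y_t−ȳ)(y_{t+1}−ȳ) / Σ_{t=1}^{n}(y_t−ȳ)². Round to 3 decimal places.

0.508

Mean ȳ = (52.1 + 49.5 + 54.2 + 49.9 + 43.1 + 47.0 + 35.9 + 39.3 + 38.5)/9 = 45.5000
Numerator Σ_{t=1}^{8}(y_t−ȳ)(y_{t+1}−ȳ) = 173.8400
Denominator Σ(y_t−ȳ)² = 342.2200
r_1 = 173.8400 / 342.2200 = 0.508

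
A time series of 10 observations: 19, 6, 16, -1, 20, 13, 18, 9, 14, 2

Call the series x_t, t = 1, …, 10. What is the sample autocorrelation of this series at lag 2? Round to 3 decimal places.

0.441

Mean x̄ = (19 + 6 + 16 − 1 + 20 + 13 + 18 + 9 + 14 + 2)/10 = 11.6000
Numerator Σ_{t=1}^{8}(x_t−x̄)(x_{t+2}−x̄) = 212.8800
Denominator Σ(x_t−x̄)² = 482.4000
r_2 = 212.8800 / 482.4000 = 0.441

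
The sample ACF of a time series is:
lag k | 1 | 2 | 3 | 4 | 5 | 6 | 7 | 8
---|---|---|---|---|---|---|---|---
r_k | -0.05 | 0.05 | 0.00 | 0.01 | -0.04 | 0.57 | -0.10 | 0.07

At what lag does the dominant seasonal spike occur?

The largest autocorrelation is r_6 = 0.57; the remaining lags stay at or below 0.07.
The dominant spike at lag 6 indicates a seasonal period of 6.

6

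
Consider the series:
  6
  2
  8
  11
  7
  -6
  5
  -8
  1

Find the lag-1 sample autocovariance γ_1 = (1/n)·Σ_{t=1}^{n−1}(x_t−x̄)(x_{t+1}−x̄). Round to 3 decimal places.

1.085

Mean x̄ = (6 + 2 + 8 + 11 + 7 − 6 + 5 − 8 + 1)/9 = 2.8889
Σ_{t=1}^{8}(x_t−x̄)(x_{t+1}−x̄) = 9.7654
γ_1 = 9.7654 / 9 = 1.085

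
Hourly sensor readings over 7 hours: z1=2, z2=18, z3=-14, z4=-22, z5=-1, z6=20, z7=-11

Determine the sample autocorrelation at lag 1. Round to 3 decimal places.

Mean z̄ = (2 + 18 − 14 − 22 − 1 + 20 − 11)/7 = -1.1429
Σ(z_t−z̄)(z_{t+1}−z̄) = (60.1633) + (-246.1224) + (268.1633) + (-2.9796) + (3.0204) + (-208.4082) = -126.1633
Denominator Σ(z_t−z̄)² = 1520.8571
r_1 = -126.1633 / 1520.8571 = -0.083

-0.083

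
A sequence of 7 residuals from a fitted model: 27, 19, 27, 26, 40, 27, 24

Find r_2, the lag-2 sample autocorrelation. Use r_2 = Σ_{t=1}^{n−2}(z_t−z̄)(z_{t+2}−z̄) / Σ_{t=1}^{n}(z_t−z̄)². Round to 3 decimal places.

-0.135

Mean z̄ = (27 + 19 + 27 + 26 + 40 + 27 + 24)/7 = 27.1429
Deviations from mean: -0.1429, -8.1429, -0.1429, -1.1429, 12.8571, -0.1429, -3.1429
Σ(z_t−z̄)(z_{t+2}−z̄) = (0.0204) + (9.3061) + (-1.8367) + (0.1633) + (-40.4082) = -32.7551
Denominator Σ(z_t−z̄)² = 242.8571
r_2 = -32.7551 / 242.8571 = -0.135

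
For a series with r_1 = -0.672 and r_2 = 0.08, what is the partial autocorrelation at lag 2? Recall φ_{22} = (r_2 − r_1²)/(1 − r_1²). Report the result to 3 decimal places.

-0.678

φ_{22} = (r_2 − r_1²) / (1 − r_1²)
r_1² = (-0.672)² = 0.451584
Numerator = 0.08 − 0.4516 = -0.3716; denominator = 1 − 0.4516 = 0.5484
φ_{22} = -0.3716 / 0.5484 = -0.678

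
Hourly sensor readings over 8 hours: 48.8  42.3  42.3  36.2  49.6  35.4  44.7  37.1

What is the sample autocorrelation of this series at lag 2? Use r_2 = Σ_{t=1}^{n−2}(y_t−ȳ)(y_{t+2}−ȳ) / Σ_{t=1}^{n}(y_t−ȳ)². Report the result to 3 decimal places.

Mean ȳ = (48.8 + 42.3 + 42.3 + 36.2 + 49.6 + 35.4 + 44.7 + 37.1)/8 = 42.0500
Deviations from mean: 6.7500, 0.2500, 0.2500, -5.8500, 7.5500, -6.6500, 2.6500, -4.9500
Σ(y_t−ȳ)(y_{t+2}−ȳ) = (1.6875) + (-1.4625) + (1.8875) + (38.9025) + (20.0075) + (32.9175) = 93.9400
Denominator Σ(y_t−ȳ)² = 212.6600
r_2 = 93.9400 / 212.6600 = 0.442

0.442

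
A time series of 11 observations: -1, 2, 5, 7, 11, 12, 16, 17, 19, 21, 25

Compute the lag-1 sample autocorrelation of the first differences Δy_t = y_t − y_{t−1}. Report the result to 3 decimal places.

-0.577

First differences Δy: 3, 3, 2, 4, 1, 4, 1, 2, 2, 4
Mean of differences = 2.6000
Numerator Σ(Δy_t−Δȳ)(Δy_{t+1}−Δȳ) = -7.1600
Denominator Σ(Δy_t−Δȳ)² = 12.4000
r_1(Δy) = -7.1600 / 12.4000 = -0.577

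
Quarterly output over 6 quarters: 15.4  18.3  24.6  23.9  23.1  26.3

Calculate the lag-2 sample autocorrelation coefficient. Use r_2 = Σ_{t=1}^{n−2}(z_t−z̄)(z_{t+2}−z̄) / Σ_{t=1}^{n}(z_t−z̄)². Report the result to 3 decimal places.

-0.147

Mean z̄ = (15.4 + 18.3 + 24.6 + 23.9 + 23.1 + 26.3)/6 = 21.9333
Deviations from mean: -6.5333, -3.6333, 2.6667, 1.9667, 1.1667, 4.3667
Numerator Σ_{t=1}^{4}(z_t−z̄)(z_{t+2}−z̄) = -12.8689
Denominator Σ(z_t−z̄)² = 87.2933
r_2 = -12.8689 / 87.2933 = -0.147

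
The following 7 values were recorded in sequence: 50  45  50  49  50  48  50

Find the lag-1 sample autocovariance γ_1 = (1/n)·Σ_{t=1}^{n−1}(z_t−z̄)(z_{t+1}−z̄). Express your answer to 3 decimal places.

Mean z̄ = (50 + 45 + 50 + 49 + 50 + 48 + 50)/7 = 48.8571
Deviations: 1.1429, -3.8571, 1.1429, 0.1429, 1.1429, -0.8571, 1.1429
Σ_{t=1}^{6}(z_t−z̄)(z_{t+1}−z̄) = -10.4490
γ_1 = -10.4490 / 7 = -1.493

-1.493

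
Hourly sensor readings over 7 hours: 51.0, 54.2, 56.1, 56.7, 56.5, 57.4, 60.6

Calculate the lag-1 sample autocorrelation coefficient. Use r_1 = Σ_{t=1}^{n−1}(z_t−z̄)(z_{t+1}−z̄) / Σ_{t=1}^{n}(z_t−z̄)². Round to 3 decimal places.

Mean z̄ = (51.0 + 54.2 + 56.1 + 56.7 + 56.5 + 57.4 + 60.6)/7 = 56.0714
Deviations from mean: -5.0714, -1.8714, 0.0286, 0.6286, 0.4286, 1.3286, 4.5286
Numerator Σ_{t=1}^{6}(z_t−z̄)(z_{t+1}−z̄) = 16.3106
Denominator Σ(z_t−z̄)² = 52.0743
r_1 = 16.3106 / 52.0743 = 0.313

0.313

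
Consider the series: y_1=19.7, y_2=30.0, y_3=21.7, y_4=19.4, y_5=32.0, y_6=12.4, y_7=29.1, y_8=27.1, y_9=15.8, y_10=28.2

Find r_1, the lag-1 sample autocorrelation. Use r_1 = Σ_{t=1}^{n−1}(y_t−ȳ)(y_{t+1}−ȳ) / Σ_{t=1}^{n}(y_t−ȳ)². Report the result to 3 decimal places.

Mean ȳ = (19.7 + 30.0 + 21.7 + 19.4 + 32.0 + 12.4 + 29.1 + 27.1 + 15.8 + 28.2)/10 = 23.5400
Numerator Σ_{t=1}^{9}(y_t−ȳ)(y_{t+1}−ȳ) = -264.1116
Denominator Σ(y_t−ȳ)² = 397.8840
r_1 = -264.1116 / 397.8840 = -0.664

-0.664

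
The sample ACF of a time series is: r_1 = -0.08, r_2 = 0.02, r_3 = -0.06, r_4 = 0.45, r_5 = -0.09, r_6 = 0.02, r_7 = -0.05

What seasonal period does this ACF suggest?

The largest autocorrelation is r_4 = 0.45; the remaining lags stay at or below 0.02.
The dominant spike at lag 4 indicates a seasonal period of 4.

4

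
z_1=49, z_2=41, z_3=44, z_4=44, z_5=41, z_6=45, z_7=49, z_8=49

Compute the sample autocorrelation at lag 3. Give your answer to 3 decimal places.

Mean z̄ = (49 + 41 + 44 + 44 + 41 + 45 + 49 + 49)/8 = 45.2500
Σ(z_t−z̄)(z_{t+3}−z̄) = (-4.6875) + (18.0625) + (0.3125) + (-4.6875) + (-15.9375) = -6.9375
Denominator Σ(z_t−z̄)² = 81.5000
r_3 = -6.9375 / 81.5000 = -0.085

-0.085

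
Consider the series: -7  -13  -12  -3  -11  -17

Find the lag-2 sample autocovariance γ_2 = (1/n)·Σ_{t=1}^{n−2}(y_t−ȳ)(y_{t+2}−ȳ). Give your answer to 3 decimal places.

-12.000

Mean ȳ = (-7 − 13 − 12 − 3 − 11 − 17)/6 = -10.5000
Deviations: 3.5000, -2.5000, -1.5000, 7.5000, -0.5000, -6.5000
Σ_{t=1}^{4}(y_t−ȳ)(y_{t+2}−ȳ) = -72.0000
γ_2 = -72.0000 / 6 = -12.000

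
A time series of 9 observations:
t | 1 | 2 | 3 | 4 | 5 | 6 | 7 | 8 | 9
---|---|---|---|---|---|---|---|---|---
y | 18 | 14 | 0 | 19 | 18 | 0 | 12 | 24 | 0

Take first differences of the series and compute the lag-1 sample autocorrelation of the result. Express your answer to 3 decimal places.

-0.322

First differences Δy: -4, -14, 19, -1, -18, 12, 12, -24
Mean of differences = -2.2500
Numerator Σ(Δy_t−Δȳ)(Δy_{t+1}−Δȳ) = -553.5625
Denominator Σ(Δy_t−Δȳ)² = 1721.5000
r_1(Δy) = -553.5625 / 1721.5000 = -0.322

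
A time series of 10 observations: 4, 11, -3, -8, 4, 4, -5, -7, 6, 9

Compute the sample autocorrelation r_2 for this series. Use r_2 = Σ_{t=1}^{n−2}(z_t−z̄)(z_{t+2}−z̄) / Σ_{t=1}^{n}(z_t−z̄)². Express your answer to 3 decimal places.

Mean z̄ = (4 + 11 − 3 − 8 + 4 + 4 − 5 − 7 + 6 + 9)/10 = 1.5000
Numerator Σ_{t=1}^{8}(z_t−z̄)(z_{t+2}−z̄) = -267.0000
Denominator Σ(z_t−z̄)² = 410.5000
r_2 = -267.0000 / 410.5000 = -0.650

-0.650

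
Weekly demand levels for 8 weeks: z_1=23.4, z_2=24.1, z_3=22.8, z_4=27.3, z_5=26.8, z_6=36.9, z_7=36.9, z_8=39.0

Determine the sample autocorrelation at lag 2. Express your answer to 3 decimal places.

0.327

Mean z̄ = (23.4 + 24.1 + 22.8 + 27.3 + 26.8 + 36.9 + 36.9 + 39.0)/8 = 29.6500
Deviations from mean: -6.2500, -5.5500, -6.8500, -2.3500, -2.8500, 7.2500, 7.2500, 9.3500
Σ(z_t−z̄)(z_{t+2}−z̄) = (42.8125) + (13.0425) + (19.5225) + (-17.0375) + (-20.6625) + (67.7875) = 105.4650
Denominator Σ(z_t−z̄)² = 322.9800
r_2 = 105.4650 / 322.9800 = 0.327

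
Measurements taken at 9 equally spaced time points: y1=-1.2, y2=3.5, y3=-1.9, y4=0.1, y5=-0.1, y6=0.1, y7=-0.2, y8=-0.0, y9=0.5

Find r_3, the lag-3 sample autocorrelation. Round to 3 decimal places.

Mean ȳ = (-1.2 + 3.5 − 1.9 + 0.1 − 0.1 + 0.1 − 0.2 − 0.0 + 0.5)/9 = 0.0889
Σ(y_t−ȳ)(y_{t+3}−ȳ) = (-0.0143) + (-0.6443) + (-0.0221) + (-0.0032) + (0.0168) + (0.0046) = -0.6626
Denominator Σ(y_t−ȳ)² = 17.5489
r_3 = -0.6626 / 17.5489 = -0.038

-0.038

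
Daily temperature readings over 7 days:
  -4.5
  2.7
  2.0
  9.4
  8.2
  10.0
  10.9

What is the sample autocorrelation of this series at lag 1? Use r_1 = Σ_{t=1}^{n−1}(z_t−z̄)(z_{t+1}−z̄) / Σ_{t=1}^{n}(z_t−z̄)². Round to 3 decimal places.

Mean z̄ = (-4.5 + 2.7 + 2.0 + 9.4 + 8.2 + 10.0 + 10.9)/7 = 5.5286
Deviations from mean: -10.0286, -2.8286, -3.5286, 3.8714, 2.6714, 4.4714, 5.3714
Numerator Σ_{t=1}^{6}(z_t−z̄)(z_{t+1}−z̄) = 70.9920
Denominator Σ(z_t−z̄)² = 191.9943
r_1 = 70.9920 / 191.9943 = 0.370

0.370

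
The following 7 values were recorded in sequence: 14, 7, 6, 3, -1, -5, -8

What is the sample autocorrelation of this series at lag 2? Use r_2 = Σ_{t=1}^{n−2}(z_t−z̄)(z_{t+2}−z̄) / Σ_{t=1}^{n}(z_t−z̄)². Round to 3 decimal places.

Mean z̄ = (14 + 7 + 6 + 3 − 1 − 5 − 8)/7 = 2.2857
Σ(z_t−z̄)(z_{t+2}−z̄) = (43.5102) + (3.3673) + (-12.2041) + (-5.2041) + (33.7959) = 63.2653
Denominator Σ(z_t−z̄)² = 343.4286
r_2 = 63.2653 / 343.4286 = 0.184

0.184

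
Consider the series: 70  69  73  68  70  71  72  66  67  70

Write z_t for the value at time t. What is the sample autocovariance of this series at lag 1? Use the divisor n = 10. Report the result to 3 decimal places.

Mean z̄ = (70 + 69 + 73 + 68 + 70 + 71 + 72 + 66 + 67 + 70)/10 = 69.6000
Σ_{t=1}^{9}(z_t−z̄)(z_{t+1}−z̄) = -4.7600
γ_1 = -4.7600 / 10 = -0.476

-0.476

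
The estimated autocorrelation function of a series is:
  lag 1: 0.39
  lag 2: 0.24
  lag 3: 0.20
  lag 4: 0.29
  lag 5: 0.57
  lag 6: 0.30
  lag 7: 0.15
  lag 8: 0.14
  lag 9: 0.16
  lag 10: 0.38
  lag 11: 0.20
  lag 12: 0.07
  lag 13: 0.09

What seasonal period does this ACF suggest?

5

The largest autocorrelation is r_5 = 0.57; the remaining lags stay at or below 0.39. The elevated value at lag 1 (0.39), dropping to 0.24 at lag 2, reflects decaying short-term dependence rather than seasonality.
The dominant spike at lag 5 indicates a seasonal period of 5.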